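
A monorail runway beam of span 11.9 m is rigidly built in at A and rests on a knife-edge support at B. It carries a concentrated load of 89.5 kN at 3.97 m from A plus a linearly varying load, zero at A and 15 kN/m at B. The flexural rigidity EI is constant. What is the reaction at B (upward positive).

Choose R_B as the redundant. The primary structure is the cantilever fixed at A.
Free-end deflection of the primary structure under the applied loading (downward +):
  point load 89.5 at a = 3.97: Pa²(3L − a)/(6EI) = 7460/EI
  triangular load, peak 15 at the free end: 11w₀L⁴/(120EI) = 27573/EI
  δ_0 = 35033/EI
Tip deflection under a unit load at B: L³/(3EI) = 561.7/EI.
The prop prevents deflection at B: R_B = δ_0/δ_{BB} = 35033/561.7 = 62.37 kN.

R_B = 62.37 kN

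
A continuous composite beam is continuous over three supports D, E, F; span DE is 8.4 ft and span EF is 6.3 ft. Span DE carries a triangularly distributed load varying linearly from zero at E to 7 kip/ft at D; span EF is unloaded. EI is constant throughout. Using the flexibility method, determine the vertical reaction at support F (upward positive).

Release continuity at E by inserting a hinge; the redundant is the internal moment M_E. The primary structure is two simply-supported spans DE and EF.
Rotations at E on the released spans (each span's end-slope, ×1/EI):
  span DE: triangular load, peak 7: 7w₀L³/(360EI) = 80.67/EI
  relative rotation θ_0 = (80.67 + 0)/EI = 80.67/EI
A unit hogging moment at E produces rotation L₁/(3EI) + L₂/(3EI) = 4.9/EI.
Compatibility: M_E·(L₁+L₂)/(3EI) = θ_0, giving M_E = 16.46 kip·ft (hogging).
Span EF, ΣM about F: R_E^{EF}·6.3 = 0 + 16.46, so R_E^{EF} = 2.613 kip and R_F = 0 − 2.613 = -2.613 kip.

R_F = -2.613 kip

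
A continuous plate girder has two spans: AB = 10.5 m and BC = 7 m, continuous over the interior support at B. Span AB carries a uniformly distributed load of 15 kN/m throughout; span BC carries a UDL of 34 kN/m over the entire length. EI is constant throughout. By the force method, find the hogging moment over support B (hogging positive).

M_B = 207.3 kN·m

Insert a hinge at B; M_B is the redundant, and each span becomes simply supported.
End slopes at the hinge B, treating each span as simply supported:
  span AB: UDL 15: wL³/(24EI) = 723.5/EI
  span BC: UDL 34: wL³/(24EI) = 485.9/EI
  relative rotation θ_0 = (723.5 + 485.9)/EI = 1209/EI
A unit hogging moment at B produces rotation L₁/(3EI) + L₂/(3EI) = 5.833/EI.
Slope continuity at B: θ_0 = M_B·5.833/EI, so M_B = 1209/5.833 = 207.3 kN·m (hogging).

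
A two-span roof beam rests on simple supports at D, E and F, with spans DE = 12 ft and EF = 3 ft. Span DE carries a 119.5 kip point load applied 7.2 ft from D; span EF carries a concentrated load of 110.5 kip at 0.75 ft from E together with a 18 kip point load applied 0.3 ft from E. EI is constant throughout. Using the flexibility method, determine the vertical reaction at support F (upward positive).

R_F = -47.93 kip

Insert a hinge at E; M_E is the redundant, and each span becomes simply supported.
End slopes at the hinge E, treating each span as simply supported:
  span DE: point load 119.5 at a = 7.2: Pab(L + a)/(6LEI) = 1101/EI
  span EF: point load 110.5 at a = 0.75: Pab(L + b)/(6LEI) = 54.39/EI
  span EF: point load 18 at a = 0.3: Pab(L + b)/(6LEI) = 4.617/EI
  relative rotation θ_0 = (1101 + 59)/EI = 1160/EI
A unit hogging moment at E produces rotation L₁/(3EI) + L₂/(3EI) = 5/EI.
Compatibility: M_E·(L₁+L₂)/(3EI) = θ_0, giving M_E = 232.1 kip·ft (hogging).
Span EF, ΣM about F: R_E^{EF}·3 = 297.2 + 232.1, so R_E^{EF} = 176.4 kip and R_F = 128.5 − 176.4 = -47.93 kip.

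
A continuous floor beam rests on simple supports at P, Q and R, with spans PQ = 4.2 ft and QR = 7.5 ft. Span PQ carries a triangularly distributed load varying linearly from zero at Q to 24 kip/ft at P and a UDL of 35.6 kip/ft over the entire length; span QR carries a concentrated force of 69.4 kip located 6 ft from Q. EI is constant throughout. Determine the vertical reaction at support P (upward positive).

Take M_Q as the redundant. Released structure: two simple spans PQ and QR with a hinge at Q.
End slopes at the hinge Q, treating each span as simply supported:
  span PQ: triangular load, peak 24: 7w₀L³/(360EI) = 34.57/EI
  span PQ: UDL 35.6: wL³/(24EI) = 109.9/EI
  span QR: point load 69.4 at a = 6: Pab(L + b)/(6LEI) = 124.9/EI
  relative rotation θ_0 = (144.5 + 124.9)/EI = 269.4/EI
A unit hogging moment at Q produces rotation L₁/(3EI) + L₂/(3EI) = 3.9/EI.
Compatibility: M_Q·(L₁+L₂)/(3EI) = θ_0, giving M_Q = 69.07 kip·ft (hogging).
Span PQ, ΣM about P with M_Q applied at Q: R_Q^{PQ}·4.2 = 384.6 + 69.07, so R_Q^{PQ} = 108 kip and R_P = 199.9 − 108 = 91.91 kip.

R_P = 91.91 kip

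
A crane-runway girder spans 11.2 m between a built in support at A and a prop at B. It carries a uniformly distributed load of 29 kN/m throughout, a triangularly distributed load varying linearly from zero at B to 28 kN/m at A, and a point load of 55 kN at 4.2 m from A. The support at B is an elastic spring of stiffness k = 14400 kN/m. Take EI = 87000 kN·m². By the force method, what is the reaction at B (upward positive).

R_B = 161.2 kN

Take the reaction at B as the redundant and release it; the primary structure is a cantilever fixed at A.
Free-end deflection of the primary structure under the applied loading (downward +):
  UDL 29: wL⁴/(8EI) = 57040/EI
  triangular load, peak 28 at the fixed end: w₀L⁴/(30EI) = 14686/EI
  point load 55 at a = 4.2: Pa²(3L − a)/(6EI) = 4754/EI
  δ_0 = 76480/EI
Tip deflection under a unit load at B: L³/(3EI) = 468.3/EI.
With EI = 87000 kN·m²: δ_0 = 0.87908 m and δ_{BB} = 0.005383 m/kN.
Compatibility — the spring shortens by R_B/k under the reaction it provides: δ_0 − R_B·δ_{BB} = R_B/k. With 1/k = 0.000069 m/kN, R_B = δ_0 / (δ_{BB} + 1/k) = 0.87908 / (0.005383 + 0.000069) = 161.2 kN.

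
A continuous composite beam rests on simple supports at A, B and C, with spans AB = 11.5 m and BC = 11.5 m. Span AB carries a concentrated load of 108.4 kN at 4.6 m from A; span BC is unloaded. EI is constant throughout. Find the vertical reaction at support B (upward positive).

Take M_B as the redundant. Released structure: two simple spans AB and BC with a hinge at B.
End slopes at the hinge B, treating each span as simply supported:
  span AB: point load 108.4 at a = 4.6: Pab(L + a)/(6LEI) = 802.8/EI
  relative rotation θ_0 = (802.8 + 0)/EI = 802.8/EI
A unit hogging moment at B produces rotation L₁/(3EI) + L₂/(3EI) = 7.667/EI.
Compatibility: M_B·(L₁+L₂)/(3EI) = θ_0, giving M_B = 104.7 kN·m (hogging).
Span AB, ΣM about A with M_B applied at B: R_B^{AB}·11.5 = 498.6 + 104.7, so R_B^{AB} = 52.47 kN and R_A = 108.4 − 52.47 = 55.93 kN.
Span BC, ΣM about C: R_B^{BC}·11.5 = 0 + 104.7, so R_B^{BC} = 9.106 kN and R_C = 0 − 9.106 = -9.106 kN.
R_B = 52.47 + 9.106 = 61.57 kN.

R_B = 61.57 kN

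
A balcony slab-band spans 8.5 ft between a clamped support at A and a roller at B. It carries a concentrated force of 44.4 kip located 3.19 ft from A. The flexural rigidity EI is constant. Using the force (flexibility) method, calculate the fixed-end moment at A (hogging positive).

M_A = 71.88 kip·ft

Choose R_B as the redundant. The primary structure is the cantilever fixed at A.
Free-end deflection of the primary structure under the applied loading (downward +):
  point load 44.4 at a = 3.19: Pa²(3L − a)/(6EI) = 1680/EI
Tip deflection under a unit load at B: L³/(3EI) = 204.7/EI.
Compatibility at B: δ_0 − R_B·δ_{BB} = 0, so R_B = 1680/204.7 = 8.207 kip.
Moment equilibrium about A: M_A = Σ(load moments about A) − R_B·L = 141.6 − 8.207×8.5 = 71.88 kip·ft.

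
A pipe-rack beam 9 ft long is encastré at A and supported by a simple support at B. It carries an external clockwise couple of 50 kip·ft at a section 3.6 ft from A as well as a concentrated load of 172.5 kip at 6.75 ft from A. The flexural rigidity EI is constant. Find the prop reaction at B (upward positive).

Remove the prop at B; the released (primary) structure is a cantilever built in at A.
Deflection at B on the released cantilever, summing each load's contribution:
  clockwise couple 50 at a = 3.6: M₀a(2L − a)/(2EI) = 1296/EI
  point load 172.5 at a = 6.75: Pa²(3L − a)/(6EI) = 26526/EI
  δ_0 = 27822/EI
Tip deflection under a unit load at B: L³/(3EI) = 243/EI.
Compatibility at B: δ_0 − R_B·δ_{BB} = 0, so R_B = 27822/243 = 114.5 kip.

R_B = 114.5 kip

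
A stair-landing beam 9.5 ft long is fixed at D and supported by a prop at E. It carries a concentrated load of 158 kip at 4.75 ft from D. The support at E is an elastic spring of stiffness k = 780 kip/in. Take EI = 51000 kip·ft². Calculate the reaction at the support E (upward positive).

R_E = 48.45 kip

Remove the prop at E; the released (primary) structure is a cantilever built in at D.
Primary-structure tip deflection at E by superposition:
  point load 158 at a = 4.75: Pa²(3L − a)/(6EI) = 14111/EI
Flexibility coefficient — unit upward force at E: δ_{EE} = L³/(3EI) = 285.8/EI.
With EI = 51000 kip·ft²: δ_0 = 0.27669 ft and δ_{EE} = 0.005604 ft/kip.
Compatibility — the spring shortens by R_E/k under the reaction it provides: δ_0 − R_E·δ_{EE} = R_E/k. With 1/k = 1/(780×12) ft/kip = 0.000107 ft/kip, R_E = δ_0 / (δ_{EE} + 1/k) = 0.27669 / (0.005604 + 0.000107) = 48.45 kip.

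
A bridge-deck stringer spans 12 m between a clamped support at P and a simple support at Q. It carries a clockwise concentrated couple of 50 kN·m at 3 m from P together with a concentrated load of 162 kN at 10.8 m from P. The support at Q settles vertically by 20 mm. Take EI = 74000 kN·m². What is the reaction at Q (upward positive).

Choose R_Q as the redundant. The primary structure is the cantilever fixed at P.
Deflection at Q on the released cantilever, summing each load's contribution:
  clockwise couple 50 at a = 3: M₀a(2L − a)/(2EI) = 1575/EI
  point load 162 at a = 10.8: Pa²(3L − a)/(6EI) = 79362/EI
  δ_0 = 80937/EI
Flexibility coefficient — unit upward force at Q: δ_{QQ} = L³/(3EI) = 576/EI.
With EI = 74000 kN·m²: δ_0 = 1.0937 m and δ_{QQ} = 0.007784 m/kN.
Compatibility — the beam at Q must follow the support down by 0.02 m: δ_0 − R_Q·δ_{QQ} = 0.02, so R_Q = (1.0937 − 0.02)/0.007784 = 137.9 kN.

R_Q = 137.9 kN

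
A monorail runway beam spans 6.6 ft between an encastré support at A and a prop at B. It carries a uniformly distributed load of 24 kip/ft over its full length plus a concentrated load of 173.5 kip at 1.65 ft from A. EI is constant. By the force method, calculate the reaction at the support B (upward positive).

R_B = 74.31 kip

Take the reaction at B as the redundant and release it; the primary structure is a cantilever fixed at A.
Downward deflection at the released point B due to the loads:
  UDL 24: wL⁴/(8EI) = 5692/EI
  point load 173.5 at a = 1.65: Pa²(3L − a)/(6EI) = 1429/EI
  δ_0 = 7121/EI
Flexibility coefficient — unit upward force at B: δ_{BB} = L³/(3EI) = 95.83/EI.
Compatibility at B: δ_0 − R_B·δ_{BB} = 0, so R_B = 7121/95.83 = 74.31 kip.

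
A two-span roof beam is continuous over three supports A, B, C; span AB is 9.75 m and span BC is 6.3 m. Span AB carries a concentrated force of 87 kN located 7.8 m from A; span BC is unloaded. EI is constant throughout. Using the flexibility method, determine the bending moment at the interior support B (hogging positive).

Release continuity at B by inserting a hinge; the redundant is the internal moment M_B. The primary structure is two simply-supported spans AB and BC.
End slopes at the hinge B, treating each span as simply supported:
  span AB: point load 87 at a = 7.8: Pab(L + a)/(6LEI) = 397/EI
  relative rotation θ_0 = (397 + 0)/EI = 397/EI
A unit hogging moment at B produces rotation L₁/(3EI) + L₂/(3EI) = 5.35/EI.
Slope continuity at B: θ_0 = M_B·5.35/EI, so M_B = 397/5.35 = 74.2 kN·m (hogging).

M_B = 74.2 kN·m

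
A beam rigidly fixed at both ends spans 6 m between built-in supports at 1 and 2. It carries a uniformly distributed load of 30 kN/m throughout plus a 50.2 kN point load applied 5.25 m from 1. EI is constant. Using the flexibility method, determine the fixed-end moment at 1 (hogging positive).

M_1 = 94.12 kN·m

Release both end moments; the primary structure is a simply-supported span 12 with redundants M_1 and M_2.
On the primary (simply-supported) span, the end slopes from the loading are:
  at 1: UDL 30: wL³/(24EI) = 270/EI
  at 2: UDL 30: wL³/(24EI) = 270/EI
  at 1: point load 50.2 at a = 5.25: Pab(L + b)/(6LEI) = 37.06/EI
  at 2: point load 50.2 at a = 5.25: Pab(L + a)/(6LEI) = 61.77/EI
  θ_10 = 307.1/EI,  θ_20 = 331.8/EI
Flexibility coefficients: a unit moment at one end gives L/(3EI) there and L/(6EI) at the far end, so f₁₁ = f₂₂ = 2/EI and f₁₂ = f₂₁ = 1/EI.
Compatibility — zero rotation at each built-in end:
  2 M_1 + 1 M_2 = 307.1
  1 M_1 + 2 M_2 = 331.8
Solving the pair gives M_1 = 94.12 kN·m and M_2 = 118.8 kN·m (hogging).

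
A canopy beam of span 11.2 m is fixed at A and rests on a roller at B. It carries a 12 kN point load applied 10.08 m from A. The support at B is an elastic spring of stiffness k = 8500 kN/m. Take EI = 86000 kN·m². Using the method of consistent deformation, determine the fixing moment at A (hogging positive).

Remove the prop at B; the released (primary) structure is a cantilever built in at A.
Deflection at B on the released cantilever, summing each load's contribution:
  point load 12 at a = 10.08: Pa²(3L − a)/(6EI) = 4780/EI
Tip deflection under a unit load at B: L³/(3EI) = 468.3/EI.
With EI = 86000 kN·m²: δ_0 = 0.055576 m and δ_{BB} = 0.005445 m/kN.
Compatibility — the spring shortens by R_B/k under the reaction it provides: δ_0 − R_B·δ_{BB} = R_B/k. With 1/k = 0.000118 m/kN, R_B = δ_0 / (δ_{BB} + 1/k) = 0.055576 / (0.005445 + 0.000118) = 9.99 kN.
Moment equilibrium about A: M_A = Σ(load moments about A) − R_B·L = 121 − 9.99×11.2 = 9.07 kN·m.

M_A = 9.07 kN·m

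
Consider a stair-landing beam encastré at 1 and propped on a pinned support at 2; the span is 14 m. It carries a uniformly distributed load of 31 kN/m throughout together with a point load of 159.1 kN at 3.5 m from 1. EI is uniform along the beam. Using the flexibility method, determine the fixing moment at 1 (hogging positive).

Choose R_2 as the redundant. The primary structure is the cantilever fixed at 1.
Deflection at 2 on the released cantilever, summing each load's contribution:
  UDL 31: wL⁴/(8EI) = 148862/EI
  point load 159.1 at a = 3.5: Pa²(3L − a)/(6EI) = 12506/EI
  δ_0 = 161368/EI
Flexibility coefficient — unit upward force at 2: δ_{22} = L³/(3EI) = 914.7/EI.
The prop prevents deflection at 2: R_2 = δ_0/δ_{22} = 161368/914.7 = 176.4 kN.
Moment equilibrium about 1: M_1 = Σ(load moments about 1) − R_2·L = 3595 − 176.4×14 = 1125 kN·m.

M_1 = 1125 kN·m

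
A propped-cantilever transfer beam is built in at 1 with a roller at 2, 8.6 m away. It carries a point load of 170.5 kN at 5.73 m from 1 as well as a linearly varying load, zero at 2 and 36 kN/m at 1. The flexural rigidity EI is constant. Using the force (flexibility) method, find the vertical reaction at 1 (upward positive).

Release the roller at 2. Primary structure: cantilever fixed at 1.
Downward deflection at the released point 2 due to the loads:
  point load 170.5 at a = 5.73: Pa²(3L − a)/(6EI) = 18725/EI
  triangular load, peak 36 at the fixed end: w₀L⁴/(30EI) = 6564/EI
  δ_0 = 25289/EI
Flexibility coefficient — unit upward force at 2: δ_{22} = L³/(3EI) = 212/EI.
Compatibility at 2: δ_0 − R_2·δ_{22} = 0, so R_2 = 25289/212 = 119.3 kN.
Vertical equilibrium: R_1 = ΣP − R_2 = 325.3 − 119.3 = 206 kN.

R_1 = 206 kN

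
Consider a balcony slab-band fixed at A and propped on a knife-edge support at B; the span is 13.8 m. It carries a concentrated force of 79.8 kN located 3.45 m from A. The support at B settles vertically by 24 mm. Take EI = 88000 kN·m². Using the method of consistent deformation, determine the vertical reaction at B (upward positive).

Take the reaction at B as the redundant and release it; the primary structure is a cantilever fixed at A.
Primary-structure tip deflection at B by superposition:
  point load 79.8 at a = 3.45: Pa²(3L − a)/(6EI) = 6008/EI
Tip deflection under a unit load at B: L³/(3EI) = 876/EI.
With EI = 88000 kN·m²: δ_0 = 0.068268 m and δ_{BB} = 0.009955 m/kN.
Compatibility — the beam at B must follow the support down by 0.024 m: δ_0 − R_B·δ_{BB} = 0.024, so R_B = (0.068268 − 0.024)/0.009955 = 4.447 kN.

R_B = 4.447 kN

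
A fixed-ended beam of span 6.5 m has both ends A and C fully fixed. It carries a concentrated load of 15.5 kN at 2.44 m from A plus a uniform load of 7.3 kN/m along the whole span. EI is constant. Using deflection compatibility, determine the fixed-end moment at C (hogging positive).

Release both end moments; the primary structure is a simply-supported span AC with redundants M_A and M_C.
On the primary (simply-supported) span, the end slopes from the loading are:
  at A: point load 15.5 at a = 2.44: Pab(L + b)/(6LEI) = 41.58/EI
  at C: point load 15.5 at a = 2.44: Pab(L + a)/(6LEI) = 35.2/EI
  at A: UDL 7.3: wL³/(24EI) = 83.53/EI
  at C: UDL 7.3: wL³/(24EI) = 83.53/EI
  θ_A0 = 125.1/EI,  θ_C0 = 118.7/EI
Flexibility coefficients: a unit moment at one end gives L/(3EI) there and L/(6EI) at the far end, so f₁₁ = f₂₂ = 2.167/EI and f₁₂ = f₂₁ = 1.083/EI.
Compatibility — zero rotation at each built-in end:
  2.167 M_A + 1.083 M_C = 125.1
  1.083 M_A + 2.167 M_C = 118.7
Solving the pair gives M_A = 40.46 kN·m and M_C = 34.57 kN·m (hogging).

M_C = 34.57 kN·m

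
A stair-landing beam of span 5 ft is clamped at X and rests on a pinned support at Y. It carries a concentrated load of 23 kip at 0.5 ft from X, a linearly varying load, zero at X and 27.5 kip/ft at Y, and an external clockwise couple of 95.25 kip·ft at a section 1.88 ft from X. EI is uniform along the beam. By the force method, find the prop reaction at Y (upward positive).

Choose R_Y as the redundant. The primary structure is the cantilever fixed at X.
Free-end deflection of the primary structure under the applied loading (downward +):
  point load 23 at a = 0.5: Pa²(3L − a)/(6EI) = 13.9/EI
  triangular load, peak 27.5 at the free end: 11w₀L⁴/(120EI) = 1576/EI
  clockwise couple 95.25 at a = 1.88: M₀a(2L − a)/(2EI) = 727/EI
  δ_0 = 2316/EI
Flexibility coefficient — unit upward force at Y: δ_{YY} = L³/(3EI) = 41.67/EI.
The prop prevents deflection at Y: R_Y = δ_0/δ_{YY} = 2316/41.67 = 55.59 kip.

R_Y = 55.59 kip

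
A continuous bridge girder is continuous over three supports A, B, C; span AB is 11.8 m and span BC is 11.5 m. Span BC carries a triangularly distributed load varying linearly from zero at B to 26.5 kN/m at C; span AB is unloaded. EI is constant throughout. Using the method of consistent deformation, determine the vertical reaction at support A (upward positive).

R_A = -8.551 kN

Take M_B as the redundant. Released structure: two simple spans AB and BC with a hinge at B.
End slopes at the hinge B, treating each span as simply supported:
  span BC: triangular load, peak 26.5: 7w₀L³/(360EI) = 783.7/EI
  relative rotation θ_0 = (0 + 783.7)/EI = 783.7/EI
A unit hogging moment at B produces rotation L₁/(3EI) + L₂/(3EI) = 7.767/EI.
Slope continuity at B: θ_0 = M_B·7.767/EI, so M_B = 783.7/7.767 = 100.9 kN·m (hogging).
Span AB, ΣM about A with M_B applied at B: R_B^{AB}·11.8 = 0 + 100.9, so R_B^{AB} = 8.551 kN and R_A = 0 − 8.551 = -8.551 kN.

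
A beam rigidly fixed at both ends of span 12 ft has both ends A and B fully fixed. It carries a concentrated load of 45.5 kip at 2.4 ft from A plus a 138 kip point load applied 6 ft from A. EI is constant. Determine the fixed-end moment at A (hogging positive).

M_A = 276.9 kip·ft

Take the two fixed-end moments M_A, M_B as redundants; the released structure is the simple span AB.
Simple-span end rotations at A and B under the given loads:
  at A: point load 45.5 at a = 2.4: Pab(L + b)/(6LEI) = 314.5/EI
  at B: point load 45.5 at a = 2.4: Pab(L + a)/(6LEI) = 209.7/EI
  at A: point load 138 at a = 6: Pab(L + b)/(6LEI) = 1242/EI
  at B: point load 138 at a = 6: Pab(L + a)/(6LEI) = 1242/EI
  θ_A0 = 1556/EI,  θ_B0 = 1452/EI
Flexibility coefficients: a unit moment at one end gives L/(3EI) there and L/(6EI) at the far end, so f₁₁ = f₂₂ = 4/EI and f₁₂ = f₂₁ = 2/EI.
Compatibility — zero rotation at each built-in end:
  4 M_A + 2 M_B = 1556
  2 M_A + 4 M_B = 1452
Solving the pair gives M_A = 276.9 kip·ft and M_B = 224.5 kip·ft (hogging).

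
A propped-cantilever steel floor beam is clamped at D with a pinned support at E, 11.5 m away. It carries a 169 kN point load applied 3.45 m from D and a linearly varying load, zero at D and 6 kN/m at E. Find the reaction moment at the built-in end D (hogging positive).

M_D = 393.2 kN·m

Remove the prop at E; the released (primary) structure is a cantilever built in at D.
Downward deflection at the released point E due to the loads:
  point load 169 at a = 3.45: Pa²(3L − a)/(6EI) = 10410/EI
  triangular load, peak 6 at the free end: 11w₀L⁴/(120EI) = 9620/EI
  δ_0 = 20029/EI
Flexibility coefficient — unit upward force at E: δ_{EE} = L³/(3EI) = 507/EI.
Compatibility at E: δ_0 − R_E·δ_{EE} = 0, so R_E = 20029/507 = 39.51 kN.
Moment equilibrium about D: M_D = Σ(load moments about D) − R_E·L = 847.5 − 39.51×11.5 = 393.2 kN·m.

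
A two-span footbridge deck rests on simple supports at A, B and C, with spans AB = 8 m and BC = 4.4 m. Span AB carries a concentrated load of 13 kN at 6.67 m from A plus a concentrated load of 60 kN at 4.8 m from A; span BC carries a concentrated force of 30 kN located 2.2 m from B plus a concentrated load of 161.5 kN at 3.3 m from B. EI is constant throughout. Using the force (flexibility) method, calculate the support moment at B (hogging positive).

M_B = 106.3 kN·m

Insert a hinge at B; M_B is the redundant, and each span becomes simply supported.
End slopes at the hinge B, treating each span as simply supported:
  span AB: point load 13 at a = 6.67: Pab(L + a)/(6LEI) = 35.25/EI
  span AB: point load 60 at a = 4.8: Pab(L + a)/(6LEI) = 245.8/EI
  span BC: point load 30 at a = 2.2: Pab(L + b)/(6LEI) = 36.3/EI
  span BC: point load 161.5 at a = 3.3: Pab(L + b)/(6LEI) = 122.1/EI
  relative rotation θ_0 = (281 + 158.4)/EI = 439.4/EI
A unit hogging moment at B produces rotation L₁/(3EI) + L₂/(3EI) = 4.133/EI.
Compatibility: M_B·(L₁+L₂)/(3EI) = θ_0, giving M_B = 106.3 kN·m (hogging).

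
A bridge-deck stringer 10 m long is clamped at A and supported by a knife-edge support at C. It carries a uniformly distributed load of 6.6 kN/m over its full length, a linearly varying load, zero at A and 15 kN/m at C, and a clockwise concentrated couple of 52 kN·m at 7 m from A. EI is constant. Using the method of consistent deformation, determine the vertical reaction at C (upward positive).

R_C = 73.1 kN

Remove the prop at C; the released (primary) structure is a cantilever built in at A.
Free-end deflection of the primary structure under the applied loading (downward +):
  UDL 6.6: wL⁴/(8EI) = 8250/EI
  triangular load, peak 15 at the free end: 11w₀L⁴/(120EI) = 13750/EI
  clockwise couple 52 at a = 7: M₀a(2L − a)/(2EI) = 2366/EI
  δ_0 = 24366/EI
Tip deflection under a unit load at C: L³/(3EI) = 333.3/EI.
The prop prevents deflection at C: R_C = δ_0/δ_{CC} = 24366/333.3 = 73.1 kN.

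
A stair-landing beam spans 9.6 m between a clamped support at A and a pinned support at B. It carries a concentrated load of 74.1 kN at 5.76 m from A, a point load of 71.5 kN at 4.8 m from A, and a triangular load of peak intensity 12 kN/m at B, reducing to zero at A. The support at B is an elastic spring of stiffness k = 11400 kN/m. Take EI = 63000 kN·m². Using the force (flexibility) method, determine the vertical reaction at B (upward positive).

R_B = 84.45 kN

Release the roller at B. Primary structure: cantilever fixed at A.
Primary-structure tip deflection at B by superposition:
  point load 74.1 at a = 5.76: Pa²(3L − a)/(6EI) = 9440/EI
  point load 71.5 at a = 4.8: Pa²(3L − a)/(6EI) = 6589/EI
  triangular load, peak 12 at the free end: 11w₀L⁴/(120EI) = 9343/EI
  δ_0 = 25373/EI
Flexibility coefficient — unit upward force at B: δ_{BB} = L³/(3EI) = 294.9/EI.
With EI = 63000 kN·m²: δ_0 = 0.40274 m and δ_{BB} = 0.004681 m/kN.
Compatibility — the spring shortens by R_B/k under the reaction it provides: δ_0 − R_B·δ_{BB} = R_B/k. With 1/k = 0.000088 m/kN, R_B = δ_0 / (δ_{BB} + 1/k) = 0.40274 / (0.004681 + 0.000088) = 84.45 kN.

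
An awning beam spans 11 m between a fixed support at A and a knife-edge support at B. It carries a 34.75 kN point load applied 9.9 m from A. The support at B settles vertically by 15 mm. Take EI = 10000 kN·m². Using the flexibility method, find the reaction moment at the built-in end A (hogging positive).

M_A = 22.64 kN·m

Take the reaction at B as the redundant and release it; the primary structure is a cantilever fixed at A.
Deflection at B on the released cantilever, summing each load's contribution:
  point load 34.75 at a = 9.9: Pa²(3L − a)/(6EI) = 13113/EI
Tip deflection under a unit load at B: L³/(3EI) = 443.7/EI.
With EI = 10000 kN·m²: δ_0 = 1.3113 m and δ_{BB} = 0.044367 m/kN.
Compatibility — the beam at B must follow the support down by 0.015 m: δ_0 − R_B·δ_{BB} = 0.015, so R_B = (1.3113 − 0.015)/0.044367 = 29.22 kN.
Moment equilibrium about A: M_A = Σ(load moments about A) − R_B·L = 344 − 29.22×11 = 22.64 kN·m.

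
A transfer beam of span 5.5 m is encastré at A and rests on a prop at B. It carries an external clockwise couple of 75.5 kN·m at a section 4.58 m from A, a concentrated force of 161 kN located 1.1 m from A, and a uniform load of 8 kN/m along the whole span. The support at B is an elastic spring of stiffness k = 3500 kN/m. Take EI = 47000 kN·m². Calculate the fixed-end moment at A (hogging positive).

M_A = 172 kN·m

Take the reaction at B as the redundant and release it; the primary structure is a cantilever fixed at A.
Primary-structure tip deflection at B by superposition:
  clockwise couple 75.5 at a = 4.58: M₀a(2L − a)/(2EI) = 1110/EI
  point load 161 at a = 1.1: Pa²(3L − a)/(6EI) = 500/EI
  UDL 8: wL⁴/(8EI) = 915.1/EI
  δ_0 = 2525/EI
Flexibility coefficient — unit upward force at B: δ_{BB} = L³/(3EI) = 55.46/EI.
With EI = 47000 kN·m²: δ_0 = 0.053725 m and δ_{BB} = 0.00118 m/kN.
Compatibility — the spring shortens by R_B/k under the reaction it provides: δ_0 − R_B·δ_{BB} = R_B/k. With 1/k = 0.000286 m/kN, R_B = δ_0 / (δ_{BB} + 1/k) = 0.053725 / (0.00118 + 0.000286) = 36.66 kN.
Moment equilibrium about A: M_A = Σ(load moments about A) − R_B·L = 373.6 − 36.66×5.5 = 172 kN·m.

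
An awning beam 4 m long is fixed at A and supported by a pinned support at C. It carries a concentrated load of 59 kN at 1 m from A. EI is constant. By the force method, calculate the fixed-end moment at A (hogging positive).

Choose R_C as the redundant. The primary structure is the cantilever fixed at A.
Primary-structure tip deflection at C by superposition:
  point load 59 at a = 1: Pa²(3L − a)/(6EI) = 108.2/EI
Flexibility coefficient — unit upward force at C: δ_{CC} = L³/(3EI) = 21.33/EI.
Compatibility at C: δ_0 − R_C·δ_{CC} = 0, so R_C = 108.2/21.33 = 5.07 kN.
Moment equilibrium about A: M_A = Σ(load moments about A) − R_C·L = 59 − 5.07×4 = 38.72 kN·m.

M_A = 38.72 kN·m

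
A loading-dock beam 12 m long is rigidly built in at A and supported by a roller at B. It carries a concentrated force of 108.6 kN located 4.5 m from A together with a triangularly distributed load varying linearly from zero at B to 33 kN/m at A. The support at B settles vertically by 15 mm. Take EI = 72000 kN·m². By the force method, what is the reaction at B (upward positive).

Release the roller at B. Primary structure: cantilever fixed at A.
Downward deflection at the released point B due to the loads:
  point load 108.6 at a = 4.5: Pa²(3L − a)/(6EI) = 11546/EI
  triangular load, peak 33 at the fixed end: w₀L⁴/(30EI) = 22810/EI
  δ_0 = 34355/EI
Flexibility coefficient — unit upward force at B: δ_{BB} = L³/(3EI) = 576/EI.
With EI = 72000 kN·m²: δ_0 = 0.47715 m and δ_{BB} = 0.008 m/kN.
Compatibility — the beam at B must follow the support down by 0.015 m: δ_0 − R_B·δ_{BB} = 0.015, so R_B = (0.47715 − 0.015)/0.008 = 57.77 kN.

R_B = 57.77 kN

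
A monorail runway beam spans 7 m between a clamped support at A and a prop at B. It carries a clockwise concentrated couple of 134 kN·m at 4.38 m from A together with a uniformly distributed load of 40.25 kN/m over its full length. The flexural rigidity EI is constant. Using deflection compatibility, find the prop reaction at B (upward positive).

Take the reaction at B as the redundant and release it; the primary structure is a cantilever fixed at A.
Free-end deflection of the primary structure under the applied loading (downward +):
  clockwise couple 134 at a = 4.38: M₀a(2L − a)/(2EI) = 2823/EI
  UDL 40.25: wL⁴/(8EI) = 12080/EI
  δ_0 = 14903/EI
Tip deflection under a unit load at B: L³/(3EI) = 114.3/EI.
The prop prevents deflection at B: R_B = δ_0/δ_{BB} = 14903/114.3 = 130.3 kN.

R_B = 130.3 kN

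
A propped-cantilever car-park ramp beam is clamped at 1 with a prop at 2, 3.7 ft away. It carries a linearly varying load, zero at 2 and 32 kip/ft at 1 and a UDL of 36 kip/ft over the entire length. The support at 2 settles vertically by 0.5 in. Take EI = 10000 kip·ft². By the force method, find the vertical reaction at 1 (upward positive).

R_1 = 155.3 kip

Take the reaction at 2 as the redundant and release it; the primary structure is a cantilever fixed at 1.
Deflection at 2 on the released cantilever, summing each load's contribution:
  triangular load, peak 32 at the fixed end: w₀L⁴/(30EI) = 199.9/EI
  UDL 36: wL⁴/(8EI) = 843.4/EI
  δ_0 = 1043/EI
Tip deflection under a unit load at 2: L³/(3EI) = 16.88/EI.
With EI = 10000 kip·ft²: δ_0 = 0.10433 ft and δ_{22} = 0.001688 ft/kip.
Compatibility — the beam at 2 must follow the support down by 0.04167 ft: δ_0 − R_2·δ_{22} = 0.04167, so R_2 = (0.10433 − 0.04167)/0.001688 = 37.11 kip.
Vertical equilibrium: R_1 = ΣP − R_2 = 192.4 − 37.11 = 155.3 kip.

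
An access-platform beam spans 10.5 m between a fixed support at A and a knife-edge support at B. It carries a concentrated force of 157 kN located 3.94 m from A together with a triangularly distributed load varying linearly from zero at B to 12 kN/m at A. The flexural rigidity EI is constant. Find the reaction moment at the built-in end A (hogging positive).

M_A = 402.2 kN·m

Remove the prop at B; the released (primary) structure is a cantilever built in at A.
Primary-structure tip deflection at B by superposition:
  point load 157 at a = 3.94: Pa²(3L − a)/(6EI) = 11195/EI
  triangular load, peak 12 at the fixed end: w₀L⁴/(30EI) = 4862/EI
  δ_0 = 16057/EI
Tip deflection under a unit load at B: L³/(3EI) = 385.9/EI.
The prop prevents deflection at B: R_B = δ_0/δ_{BB} = 16057/385.9 = 41.61 kN.
Moment equilibrium about A: M_A = Σ(load moments about A) − R_B·L = 839.1 − 41.61×10.5 = 402.2 kN·m.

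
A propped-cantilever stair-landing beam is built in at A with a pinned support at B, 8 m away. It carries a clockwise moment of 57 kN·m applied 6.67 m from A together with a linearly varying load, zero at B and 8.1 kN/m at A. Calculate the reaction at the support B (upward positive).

Remove the prop at B; the released (primary) structure is a cantilever built in at A.
Primary-structure tip deflection at B by superposition:
  clockwise couple 57 at a = 6.67: M₀a(2L − a)/(2EI) = 1774/EI
  triangular load, peak 8.1 at the fixed end: w₀L⁴/(30EI) = 1106/EI
  δ_0 = 2880/EI
Tip deflection under a unit load at B: L³/(3EI) = 170.7/EI.
The prop prevents deflection at B: R_B = δ_0/δ_{BB} = 2880/170.7 = 16.87 kN.

R_B = 16.87 kN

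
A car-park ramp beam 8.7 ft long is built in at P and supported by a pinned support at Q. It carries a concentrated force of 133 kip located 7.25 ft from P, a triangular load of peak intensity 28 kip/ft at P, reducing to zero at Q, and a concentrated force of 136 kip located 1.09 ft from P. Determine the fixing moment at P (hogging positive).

Choose R_Q as the redundant. The primary structure is the cantilever fixed at P.
Free-end deflection of the primary structure under the applied loading (downward +):
  point load 133 at a = 7.25: Pa²(3L − a)/(6EI) = 21963/EI
  triangular load, peak 28 at the fixed end: w₀L⁴/(30EI) = 5347/EI
  point load 136 at a = 1.09: Pa²(3L − a)/(6EI) = 673.5/EI
  δ_0 = 27983/EI
Flexibility coefficient — unit upward force at Q: δ_{QQ} = L³/(3EI) = 219.5/EI.
The prop prevents deflection at Q: R_Q = δ_0/δ_{QQ} = 27983/219.5 = 127.5 kip.
Moment equilibrium about P: M_P = Σ(load moments about P) − R_Q·L = 1466 − 127.5×8.7 = 356.6 kip·ft.

M_P = 356.6 kip·ft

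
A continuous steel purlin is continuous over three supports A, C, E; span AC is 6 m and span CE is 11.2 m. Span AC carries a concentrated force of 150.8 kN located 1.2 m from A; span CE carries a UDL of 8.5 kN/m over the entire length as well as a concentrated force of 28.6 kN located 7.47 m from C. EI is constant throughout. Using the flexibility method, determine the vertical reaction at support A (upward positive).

Insert a hinge at C; M_C is the redundant, and each span becomes simply supported.
Discontinuity in slope at C on the released structure — sum the simple-span end rotations:
  span AC: point load 150.8 at a = 1.2: Pab(L + a)/(6LEI) = 173.7/EI
  span CE: UDL 8.5: wL³/(24EI) = 497.6/EI
  span CE: point load 28.6 at a = 7.47: Pab(L + b)/(6LEI) = 177/EI
  relative rotation θ_0 = (173.7 + 674.6)/EI = 848.3/EI
A unit hogging moment at C produces rotation L₁/(3EI) + L₂/(3EI) = 5.733/EI.
Compatibility: M_C·(L₁+L₂)/(3EI) = θ_0, giving M_C = 148 kN·m (hogging).
Span AC, ΣM about A with M_C applied at C: R_C^{AC}·6 = 181 + 148, so R_C^{AC} = 54.82 kN and R_A = 150.8 − 54.82 = 95.98 kN.

R_A = 95.98 kN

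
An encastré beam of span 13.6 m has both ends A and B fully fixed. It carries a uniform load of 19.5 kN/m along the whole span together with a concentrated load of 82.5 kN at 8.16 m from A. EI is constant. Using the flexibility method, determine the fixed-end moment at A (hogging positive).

Release both end moments; the primary structure is a simply-supported span AB with redundants M_A and M_B.
Simple-span end rotations at A and B under the given loads:
  at A: UDL 19.5: wL³/(24EI) = 2044/EI
  at B: UDL 19.5: wL³/(24EI) = 2044/EI
  at A: point load 82.5 at a = 8.16: Pab(L + b)/(6LEI) = 854.5/EI
  at B: point load 82.5 at a = 8.16: Pab(L + a)/(6LEI) = 976.6/EI
  θ_A0 = 2898/EI,  θ_B0 = 3020/EI
Flexibility coefficients: a unit moment at one end gives L/(3EI) there and L/(6EI) at the far end, so f₁₁ = f₂₂ = 4.533/EI and f₁₂ = f₂₁ = 2.267/EI.
Compatibility — zero rotation at each built-in end:
  4.533 M_A + 2.267 M_B = 2898
  2.267 M_A + 4.533 M_B = 3020
Solving the pair gives M_A = 408.3 kN·m and M_B = 462.1 kN·m (hogging).

M_A = 408.3 kN·m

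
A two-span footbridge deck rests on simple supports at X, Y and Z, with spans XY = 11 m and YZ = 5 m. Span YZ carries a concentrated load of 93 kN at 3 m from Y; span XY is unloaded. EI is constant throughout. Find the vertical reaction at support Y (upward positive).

R_Y = 44.3 kN

Take M_Y as the redundant. Released structure: two simple spans XY and YZ with a hinge at Y.
Discontinuity in slope at Y on the released structure — sum the simple-span end rotations:
  span YZ: point load 93 at a = 3: Pab(L + b)/(6LEI) = 130.2/EI
  relative rotation θ_0 = (0 + 130.2)/EI = 130.2/EI
A unit hogging moment at Y produces rotation L₁/(3EI) + L₂/(3EI) = 5.333/EI.
Slope continuity at Y: θ_0 = M_Y·5.333/EI, so M_Y = 130.2/5.333 = 24.41 kN·m (hogging).
Span XY, ΣM about X with M_Y applied at Y: R_Y^{XY}·11 = 0 + 24.41, so R_Y^{XY} = 2.219 kN and R_X = 0 − 2.219 = -2.219 kN.
Span YZ, ΣM about Z: R_Y^{YZ}·5 = 186 + 24.41, so R_Y^{YZ} = 42.08 kN and R_Z = 93 − 42.08 = 50.92 kN.
R_Y = 2.219 + 42.08 = 44.3 kN.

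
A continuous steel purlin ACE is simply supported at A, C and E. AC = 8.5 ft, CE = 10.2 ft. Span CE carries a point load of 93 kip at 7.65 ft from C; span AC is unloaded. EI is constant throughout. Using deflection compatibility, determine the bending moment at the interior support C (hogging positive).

Take M_C as the redundant. Released structure: two simple spans AC and CE with a hinge at C.
Rotations at C on the released spans (each span's end-slope, ×1/EI):
  span CE: point load 93 at a = 7.65: Pab(L + b)/(6LEI) = 378/EI
  relative rotation θ_0 = (0 + 378)/EI = 378/EI
A unit hogging moment at C produces rotation L₁/(3EI) + L₂/(3EI) = 6.233/EI.
Compatibility: M_C·(L₁+L₂)/(3EI) = θ_0, giving M_C = 60.63 kip·ft (hogging).

M_C = 60.63 kip·ft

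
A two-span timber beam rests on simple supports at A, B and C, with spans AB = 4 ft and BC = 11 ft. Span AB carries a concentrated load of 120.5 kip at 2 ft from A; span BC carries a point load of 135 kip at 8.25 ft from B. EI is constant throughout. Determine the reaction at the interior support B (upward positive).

Release continuity at B by inserting a hinge; the redundant is the internal moment M_B. The primary structure is two simply-supported spans AB and BC.
End slopes at the hinge B, treating each span as simply supported:
  span AB: point load 120.5 at a = 2: Pab(L + a)/(6LEI) = 120.5/EI
  span BC: point load 135 at a = 8.25: Pab(L + b)/(6LEI) = 638.1/EI
  relative rotation θ_0 = (120.5 + 638.1)/EI = 758.6/EI
A unit hogging moment at B produces rotation L₁/(3EI) + L₂/(3EI) = 5/EI.
Slope continuity at B: θ_0 = M_B·5/EI, so M_B = 758.6/5 = 151.7 kip·ft (hogging).
Span AB, ΣM about A with M_B applied at B: R_B^{AB}·4 = 241 + 151.7, so R_B^{AB} = 98.18 kip and R_A = 120.5 − 98.18 = 22.32 kip.
Span BC, ΣM about C: R_B^{BC}·11 = 371.2 + 151.7, so R_B^{BC} = 47.54 kip and R_C = 135 − 47.54 = 87.46 kip.
R_B = 98.18 + 47.54 = 145.7 kip.

R_B = 145.7 kip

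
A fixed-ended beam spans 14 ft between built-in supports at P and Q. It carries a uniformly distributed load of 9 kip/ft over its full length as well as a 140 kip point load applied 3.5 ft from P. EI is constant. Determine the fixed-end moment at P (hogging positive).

Take the two fixed-end moments M_P, M_Q as redundants; the released structure is the simple span PQ.
On the primary (simply-supported) span, the end slopes from the loading are:
  at P: UDL 9: wL³/(24EI) = 1029/EI
  at Q: UDL 9: wL³/(24EI) = 1029/EI
  at P: point load 140 at a = 3.5: Pab(L + b)/(6LEI) = 1501/EI
  at Q: point load 140 at a = 3.5: Pab(L + a)/(6LEI) = 1072/EI
  θ_P0 = 2530/EI,  θ_Q0 = 2101/EI
Flexibility coefficients: a unit moment at one end gives L/(3EI) there and L/(6EI) at the far end, so f₁₁ = f₂₂ = 4.667/EI and f₁₂ = f₂₁ = 2.333/EI.
Compatibility — zero rotation at each built-in end:
  4.667 M_P + 2.333 M_Q = 2530
  2.333 M_P + 4.667 M_Q = 2101
Solving the pair gives M_P = 422.6 kip·ft and M_Q = 238.9 kip·ft (hogging).

M_P = 422.6 kip·ft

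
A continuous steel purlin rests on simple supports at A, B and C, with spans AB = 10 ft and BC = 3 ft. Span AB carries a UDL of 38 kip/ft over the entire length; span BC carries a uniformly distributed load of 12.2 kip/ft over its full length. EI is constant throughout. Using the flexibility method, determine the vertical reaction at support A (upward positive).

Release continuity at B by inserting a hinge; the redundant is the internal moment M_B. The primary structure is two simply-supported spans AB and BC.
End slopes at the hinge B, treating each span as simply supported:
  span AB: UDL 38: wL³/(24EI) = 1583/EI
  span BC: UDL 12.2: wL³/(24EI) = 13.72/EI
  relative rotation θ_0 = (1583 + 13.72)/EI = 1597/EI
A unit hogging moment at B produces rotation L₁/(3EI) + L₂/(3EI) = 4.333/EI.
Slope continuity at B: θ_0 = M_B·4.333/EI, so M_B = 1597/4.333 = 368.6 kip·ft (hogging).
Span AB, ΣM about A with M_B applied at B: R_B^{AB}·10 = 1900 + 368.6, so R_B^{AB} = 226.9 kip and R_A = 380 − 226.9 = 153.1 kip.

R_A = 153.1 kip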